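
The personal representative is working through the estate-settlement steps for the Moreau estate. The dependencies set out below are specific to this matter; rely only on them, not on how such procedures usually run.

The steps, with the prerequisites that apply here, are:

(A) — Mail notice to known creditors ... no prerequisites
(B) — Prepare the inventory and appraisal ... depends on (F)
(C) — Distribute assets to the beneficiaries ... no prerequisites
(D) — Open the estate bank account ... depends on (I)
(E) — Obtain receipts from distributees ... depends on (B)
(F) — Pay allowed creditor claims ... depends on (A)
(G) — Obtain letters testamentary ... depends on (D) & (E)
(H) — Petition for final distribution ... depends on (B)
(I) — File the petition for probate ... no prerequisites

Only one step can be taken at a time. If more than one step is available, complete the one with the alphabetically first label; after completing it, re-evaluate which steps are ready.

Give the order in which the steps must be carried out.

Nothing is required for (A), (C) and (I). (A) has the earlier label → (A) first.
(F) now also ready, so the ready set is {(C), (F), (I)}; (C) has the earlier label → (C).
Now (F) and (I) have their prerequisites met. (F) has the earlier label, so (F) next.
(B) now also ready, so the ready set is {(B), (I)}; (B) has the earlier label → (B).
Ready: (E), (H) and (I). (E) has the earlier label → (E).
Ready: (H) and (I). (H) has the earlier label → (H).
That leaves (I) as the only ready step → (I).
(D) needed (I), now all done → (D).
(G) is the only step now ready → (G).

(A), (C), (F), (B), (E), (H), (I), (D), (G)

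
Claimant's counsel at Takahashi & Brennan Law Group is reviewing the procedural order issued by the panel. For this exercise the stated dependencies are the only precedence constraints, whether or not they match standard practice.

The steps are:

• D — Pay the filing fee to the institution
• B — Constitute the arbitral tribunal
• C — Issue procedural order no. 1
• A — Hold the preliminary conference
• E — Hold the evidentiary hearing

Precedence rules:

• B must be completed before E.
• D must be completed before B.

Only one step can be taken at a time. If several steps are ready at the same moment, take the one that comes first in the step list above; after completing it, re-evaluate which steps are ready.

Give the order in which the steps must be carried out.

D, B, C, A, E

Nothing is required for D, C and A. D is listed earlier → D first.
B now also ready, so the ready set is {B, C, A}; B is listed earlier → B.
E now also ready, so the ready set is {C, A, E}; C is listed earlier → C.
A and E are both available; A is listed earlier → A.
E is the only step now ready → E.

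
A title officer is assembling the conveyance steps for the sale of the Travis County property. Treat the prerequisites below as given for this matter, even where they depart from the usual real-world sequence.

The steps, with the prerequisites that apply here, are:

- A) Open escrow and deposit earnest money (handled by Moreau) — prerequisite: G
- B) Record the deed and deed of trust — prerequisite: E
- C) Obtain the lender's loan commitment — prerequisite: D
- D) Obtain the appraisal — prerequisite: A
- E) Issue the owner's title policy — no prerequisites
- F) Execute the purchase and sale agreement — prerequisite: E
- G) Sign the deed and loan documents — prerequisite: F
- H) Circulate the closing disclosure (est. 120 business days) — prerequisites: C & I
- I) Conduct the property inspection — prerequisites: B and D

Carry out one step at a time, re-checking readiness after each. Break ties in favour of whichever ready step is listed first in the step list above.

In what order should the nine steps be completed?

E is the only step with nothing outstanding, so it goes first.
B and F are both available; B is listed earlier → B.
F needed E, now all done → F.
Next only G has its prerequisites met → G.
That leaves A as the only ready step → A.
D needed A, now all done → D.
C and I are both available; C is listed earlier → C.
I needed B and D, now all done → I.
H needed C and I, now all done → H.

E → B → F → G → A → D → C → I → H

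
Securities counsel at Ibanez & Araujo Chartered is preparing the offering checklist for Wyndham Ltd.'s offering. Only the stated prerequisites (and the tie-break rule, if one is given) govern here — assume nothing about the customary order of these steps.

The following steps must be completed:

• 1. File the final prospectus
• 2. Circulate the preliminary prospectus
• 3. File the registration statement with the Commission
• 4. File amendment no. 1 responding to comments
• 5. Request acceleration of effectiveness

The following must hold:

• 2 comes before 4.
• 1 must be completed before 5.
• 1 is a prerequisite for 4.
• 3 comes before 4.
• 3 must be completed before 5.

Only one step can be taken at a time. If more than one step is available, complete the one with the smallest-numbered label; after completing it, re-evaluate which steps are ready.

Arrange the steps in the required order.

1, 2, 3, 4, 5

1, 2 and 3 have no prerequisites; 1 has the earlier label, so 1 is first.
2 and 3 are both available; 2 has the earlier label → 2.
That leaves 3 as the only ready step → 3.
4 and 5 are both available; 4 has the earlier label → 4.
5 is the only step now ready → 5.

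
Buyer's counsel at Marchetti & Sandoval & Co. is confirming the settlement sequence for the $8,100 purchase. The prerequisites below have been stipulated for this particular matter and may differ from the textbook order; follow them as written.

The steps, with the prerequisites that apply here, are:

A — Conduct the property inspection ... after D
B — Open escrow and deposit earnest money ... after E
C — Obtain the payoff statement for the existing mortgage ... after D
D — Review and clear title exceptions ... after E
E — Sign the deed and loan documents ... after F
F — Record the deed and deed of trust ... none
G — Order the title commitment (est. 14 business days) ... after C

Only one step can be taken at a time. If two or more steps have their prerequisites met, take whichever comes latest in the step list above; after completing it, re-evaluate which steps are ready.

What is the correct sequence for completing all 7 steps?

Only F has no prerequisites, so it is first.
That leaves E as the only ready step → E.
Now D and B have their prerequisites met. D is listed later, so D next.
C and A now also ready, so the ready set is {C, B, A}; C is listed later → C.
G, B and A are all available; G is listed later → G.
Now B and A have their prerequisites met. B is listed later, so B next.
Next only A has its prerequisites met → A.

F, E, D, C, G, B, A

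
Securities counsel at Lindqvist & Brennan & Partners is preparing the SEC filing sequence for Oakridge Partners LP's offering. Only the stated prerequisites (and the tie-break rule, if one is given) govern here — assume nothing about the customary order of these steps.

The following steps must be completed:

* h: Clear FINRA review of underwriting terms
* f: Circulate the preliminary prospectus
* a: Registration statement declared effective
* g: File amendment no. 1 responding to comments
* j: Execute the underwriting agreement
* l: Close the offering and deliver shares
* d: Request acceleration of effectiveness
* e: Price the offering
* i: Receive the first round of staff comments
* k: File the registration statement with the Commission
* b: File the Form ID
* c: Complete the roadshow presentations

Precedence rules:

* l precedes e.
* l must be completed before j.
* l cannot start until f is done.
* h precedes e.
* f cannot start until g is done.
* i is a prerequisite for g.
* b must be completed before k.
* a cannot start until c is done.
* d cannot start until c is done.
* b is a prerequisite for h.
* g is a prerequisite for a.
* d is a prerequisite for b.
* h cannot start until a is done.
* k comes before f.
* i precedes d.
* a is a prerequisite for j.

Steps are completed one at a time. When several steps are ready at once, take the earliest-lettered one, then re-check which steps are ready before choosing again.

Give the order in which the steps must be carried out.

Nothing is required for c and i. c has the earlier label → c first.
That leaves i as the only ready step → i.
Now d and g have their prerequisites met. d has the earlier label, so d next.
b and g are both available; b has the earlier label → b.
k now also ready, so the ready set is {g, k}; g has the earlier label → g.
a now also ready, so the ready set is {a, k}; a has the earlier label → a.
h and k are both available; h has the earlier label → h.
Next only k has its prerequisites met → k.
f needed g and k, now all done → f.
l needed f, now all done → l.
Now e and j have their prerequisites met. e has the earlier label, so e next.
j needed a and l, now all done → j.

c, i, d, b, g, a, h, k, f, l, e, j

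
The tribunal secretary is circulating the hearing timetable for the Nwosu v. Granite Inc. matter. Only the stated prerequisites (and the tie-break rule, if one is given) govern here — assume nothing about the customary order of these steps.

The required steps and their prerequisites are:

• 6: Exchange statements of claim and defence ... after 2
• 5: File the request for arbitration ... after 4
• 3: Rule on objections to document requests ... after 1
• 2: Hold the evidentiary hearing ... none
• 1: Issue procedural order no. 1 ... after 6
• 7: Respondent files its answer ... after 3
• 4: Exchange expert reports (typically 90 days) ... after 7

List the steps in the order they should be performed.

2 is the only step with nothing outstanding, so it goes first.
Next only 6 has its prerequisites met → 6.
1 needed 6, now all done → 1.
Next only 3 has its prerequisites met → 3.
7 needed 3, now all done → 7.
Next only 4 has its prerequisites met → 4.
5 needed 4, now all done → 5.

2 6 1 3 7 4 5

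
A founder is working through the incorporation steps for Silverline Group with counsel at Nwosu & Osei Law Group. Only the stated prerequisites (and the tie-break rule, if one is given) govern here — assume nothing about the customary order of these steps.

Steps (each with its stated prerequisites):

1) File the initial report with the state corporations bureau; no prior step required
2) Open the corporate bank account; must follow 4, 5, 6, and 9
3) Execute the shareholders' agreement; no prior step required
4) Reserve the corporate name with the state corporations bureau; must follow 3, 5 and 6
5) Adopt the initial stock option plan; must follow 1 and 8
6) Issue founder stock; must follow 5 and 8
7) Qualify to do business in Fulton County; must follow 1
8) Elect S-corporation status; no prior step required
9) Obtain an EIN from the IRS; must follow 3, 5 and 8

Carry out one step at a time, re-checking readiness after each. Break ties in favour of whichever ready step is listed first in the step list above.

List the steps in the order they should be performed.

1, 3, 7, 8, 5, 6, 4, 9, 2

1, 3 and 8 have no prerequisites; 1 is listed earlier, so 1 is first.
Ready: 3, 7 and 8. 3 is listed earlier → 3.
Now 7 and 8 have their prerequisites met. 7 is listed earlier, so 7 next.
That leaves 8 as the only ready step → 8.
5 needed 1 and 8, now all done → 5.
6 and 9 are both available; 6 is listed earlier → 6.
4 now also ready, so the ready set is {4, 9}; 4 is listed earlier → 4.
9 is the only step now ready → 9.
2 needed 4, 5, 6 and 9, now all done → 2.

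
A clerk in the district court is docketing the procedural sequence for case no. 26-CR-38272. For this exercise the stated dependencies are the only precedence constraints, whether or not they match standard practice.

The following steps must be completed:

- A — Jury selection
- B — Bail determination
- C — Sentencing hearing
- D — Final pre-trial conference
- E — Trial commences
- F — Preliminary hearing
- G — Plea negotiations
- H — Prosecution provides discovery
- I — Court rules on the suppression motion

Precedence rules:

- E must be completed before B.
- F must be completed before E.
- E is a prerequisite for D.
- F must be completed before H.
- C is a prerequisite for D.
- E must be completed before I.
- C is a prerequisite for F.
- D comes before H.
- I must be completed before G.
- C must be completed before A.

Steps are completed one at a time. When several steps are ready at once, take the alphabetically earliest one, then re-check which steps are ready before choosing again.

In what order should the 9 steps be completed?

C is the only step with nothing outstanding, so it goes first.
A and F are both available; A has the earlier label → A.
Next only F has its prerequisites met → F.
E needed F, now all done → E.
B, D and I are all available; B has the earlier label → B.
Now D and I have their prerequisites met. D has the earlier label, so D next.
Now H and I have their prerequisites met. H has the earlier label, so H next.
That leaves I as the only ready step → I.
Next only G has its prerequisites met → G.

C, A, F, E, B, D, H, I, G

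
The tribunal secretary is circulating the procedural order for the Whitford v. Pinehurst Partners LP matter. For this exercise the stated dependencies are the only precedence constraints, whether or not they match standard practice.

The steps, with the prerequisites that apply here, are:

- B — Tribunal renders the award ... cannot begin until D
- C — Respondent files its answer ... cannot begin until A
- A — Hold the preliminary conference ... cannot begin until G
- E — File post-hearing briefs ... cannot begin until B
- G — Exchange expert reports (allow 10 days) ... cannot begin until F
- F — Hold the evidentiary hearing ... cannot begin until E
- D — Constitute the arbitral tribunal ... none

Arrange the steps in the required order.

D → B → E → F → G → A → C

D is the only step with nothing outstanding, so it goes first.
That leaves B as the only ready step → B.
E needed B, now all done → E.
F needed E, now all done → F.
G needed F, now all done → G.
A needed G, now all done → A.
Next only C has its prerequisites met → C.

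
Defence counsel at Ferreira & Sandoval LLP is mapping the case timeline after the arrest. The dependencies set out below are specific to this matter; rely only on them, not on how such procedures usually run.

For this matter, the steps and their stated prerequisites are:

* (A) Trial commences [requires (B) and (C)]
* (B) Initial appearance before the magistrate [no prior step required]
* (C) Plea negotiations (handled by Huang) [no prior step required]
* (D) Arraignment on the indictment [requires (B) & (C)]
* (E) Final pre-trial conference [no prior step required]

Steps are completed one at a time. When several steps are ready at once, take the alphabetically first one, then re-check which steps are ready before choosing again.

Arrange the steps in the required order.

(B) → (C) → (A) → (D) → (E)

(B), (C) and (E) have no prerequisites; (B) has the earlier label, so (B) is first.
Ready: (C) and (E). (C) has the earlier label → (C).
(A) and (D) now also ready, so the ready set is {(A), (D), (E)}; (A) has the earlier label → (A).
Now (D) and (E) have their prerequisites met. (D) has the earlier label, so (D) next.
That leaves (E) as the only ready step → (E).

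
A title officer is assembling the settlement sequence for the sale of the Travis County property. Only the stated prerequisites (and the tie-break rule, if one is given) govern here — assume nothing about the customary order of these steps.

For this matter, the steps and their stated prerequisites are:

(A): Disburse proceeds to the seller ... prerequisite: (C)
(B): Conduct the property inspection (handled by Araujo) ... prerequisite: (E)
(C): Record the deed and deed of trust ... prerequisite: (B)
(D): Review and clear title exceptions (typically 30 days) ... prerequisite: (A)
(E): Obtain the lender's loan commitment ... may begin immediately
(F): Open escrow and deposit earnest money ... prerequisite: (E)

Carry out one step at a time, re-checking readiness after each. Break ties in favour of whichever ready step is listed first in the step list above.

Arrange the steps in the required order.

(E) is the only step with nothing outstanding, so it goes first.
Now (B) and (F) have their prerequisites met. (B) is listed earlier, so (B) next.
Ready: (C) and (F). (C) is listed earlier → (C).
(A) now also ready, so the ready set is {(A), (F)}; (A) is listed earlier → (A).
(D) and (F) are both available; (D) is listed earlier → (D).
That leaves (F) as the only ready step → (F).

(E), (B), (C), (A), (D), (F)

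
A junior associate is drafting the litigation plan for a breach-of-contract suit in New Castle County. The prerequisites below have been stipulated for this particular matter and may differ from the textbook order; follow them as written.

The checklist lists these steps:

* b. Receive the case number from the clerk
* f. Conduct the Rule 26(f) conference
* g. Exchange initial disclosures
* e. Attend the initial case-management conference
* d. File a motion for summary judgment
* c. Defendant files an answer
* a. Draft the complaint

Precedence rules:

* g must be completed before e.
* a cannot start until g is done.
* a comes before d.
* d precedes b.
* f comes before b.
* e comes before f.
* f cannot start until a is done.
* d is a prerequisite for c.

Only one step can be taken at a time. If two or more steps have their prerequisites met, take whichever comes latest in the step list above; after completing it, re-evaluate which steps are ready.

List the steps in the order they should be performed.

Only g has no prerequisites, so it is first.
Now a and e have their prerequisites met. a is listed later, so a next.
d and e are both available; d is listed later → d.
c now also ready, so the ready set is {c, e}; c is listed later → c.
e needed g, now all done → e.
f is the only step now ready → f.
That leaves b as the only ready step → b.

g, a, d, c, e, f, b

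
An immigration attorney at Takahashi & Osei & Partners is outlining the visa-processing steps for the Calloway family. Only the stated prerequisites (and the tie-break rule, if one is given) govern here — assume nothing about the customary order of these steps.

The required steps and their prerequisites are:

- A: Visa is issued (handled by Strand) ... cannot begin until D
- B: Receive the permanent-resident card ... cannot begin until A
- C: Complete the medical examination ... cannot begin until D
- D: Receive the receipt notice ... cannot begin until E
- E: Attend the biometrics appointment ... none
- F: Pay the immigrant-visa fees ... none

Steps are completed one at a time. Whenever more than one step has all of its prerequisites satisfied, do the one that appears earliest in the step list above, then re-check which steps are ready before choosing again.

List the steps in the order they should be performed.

E and F have no prerequisites; E is listed earlier, so E is first.
Ready: D and F. D is listed earlier → D.
Now A, C and F have their prerequisites met. A is listed earlier, so A next.
B now also ready, so the ready set is {B, C, F}; B is listed earlier → B.
Ready: C and F. C is listed earlier → C.
That leaves F as the only ready step → F.

E D A B C F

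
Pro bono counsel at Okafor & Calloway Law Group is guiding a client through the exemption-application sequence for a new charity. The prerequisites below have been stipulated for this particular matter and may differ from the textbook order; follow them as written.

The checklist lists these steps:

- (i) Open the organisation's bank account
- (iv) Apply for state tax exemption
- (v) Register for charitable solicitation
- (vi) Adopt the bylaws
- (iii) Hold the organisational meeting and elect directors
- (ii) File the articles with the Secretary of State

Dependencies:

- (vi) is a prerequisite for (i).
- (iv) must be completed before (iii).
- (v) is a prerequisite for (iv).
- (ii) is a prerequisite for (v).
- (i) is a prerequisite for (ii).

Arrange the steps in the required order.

(vi) → (i) → (ii) → (v) → (iv) → (iii)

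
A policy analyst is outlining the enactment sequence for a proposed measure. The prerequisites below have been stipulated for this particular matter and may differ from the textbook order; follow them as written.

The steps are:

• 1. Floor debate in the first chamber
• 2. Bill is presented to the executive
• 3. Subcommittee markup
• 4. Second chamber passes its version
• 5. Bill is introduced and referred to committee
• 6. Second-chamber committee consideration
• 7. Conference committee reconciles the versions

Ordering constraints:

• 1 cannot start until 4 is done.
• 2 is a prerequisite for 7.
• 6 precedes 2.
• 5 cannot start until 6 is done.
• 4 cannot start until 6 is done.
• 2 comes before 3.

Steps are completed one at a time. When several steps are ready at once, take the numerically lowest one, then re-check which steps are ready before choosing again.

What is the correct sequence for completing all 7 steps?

6 2 3 4 1 5 7

Only 6 has no prerequisites, so it is first.
Ready: 2, 4 and 5. 2 has the earlier label → 2.
Ready: 3, 4, 5 and 7. 3 has the earlier label → 3.
4, 5 and 7 are all available; 4 has the earlier label → 4.
1 now also ready, so the ready set is {1, 5, 7}; 1 has the earlier label → 1.
Ready: 5 and 7. 5 has the earlier label → 5.
7 needed 2, now all done → 7.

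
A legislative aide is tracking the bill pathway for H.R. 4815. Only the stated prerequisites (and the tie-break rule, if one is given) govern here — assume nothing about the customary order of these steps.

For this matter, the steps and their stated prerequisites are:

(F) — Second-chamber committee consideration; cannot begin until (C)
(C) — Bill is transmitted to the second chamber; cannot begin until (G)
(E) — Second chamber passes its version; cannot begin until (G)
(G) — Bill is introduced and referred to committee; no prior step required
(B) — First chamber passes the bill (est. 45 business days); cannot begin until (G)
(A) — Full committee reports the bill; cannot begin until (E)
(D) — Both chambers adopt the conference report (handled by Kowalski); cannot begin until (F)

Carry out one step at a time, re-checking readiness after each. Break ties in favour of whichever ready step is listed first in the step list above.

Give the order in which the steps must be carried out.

(G), (C), (F), (E), (B), (A), (D)

Only (G) has no prerequisites, so it is first.
(C), (E) and (B) are all available; (C) is listed earlier → (C).
(F) now also ready, so the ready set is {(F), (E), (B)}; (F) is listed earlier → (F).
(E), (B) and (D) are all available; (E) is listed earlier → (E).
Now (B), (A) and (D) have their prerequisites met. (B) is listed earlier, so (B) next.
Ready: (A) and (D). (A) is listed earlier → (A).
That leaves (D) as the only ready step → (D).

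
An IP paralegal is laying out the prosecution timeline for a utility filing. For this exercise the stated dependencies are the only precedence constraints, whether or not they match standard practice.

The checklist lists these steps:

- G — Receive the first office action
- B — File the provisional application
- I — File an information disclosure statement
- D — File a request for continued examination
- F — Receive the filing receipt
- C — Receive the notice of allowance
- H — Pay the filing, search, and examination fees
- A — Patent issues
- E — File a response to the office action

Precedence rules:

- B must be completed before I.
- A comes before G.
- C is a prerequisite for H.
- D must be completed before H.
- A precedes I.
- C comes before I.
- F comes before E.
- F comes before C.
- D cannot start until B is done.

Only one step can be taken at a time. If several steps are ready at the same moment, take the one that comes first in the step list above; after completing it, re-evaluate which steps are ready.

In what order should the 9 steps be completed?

B D F C H A G I E

Nothing is required for B, F and A. B is listed earlier → B first.
D, F and A are all available; D is listed earlier → D.
Ready: F and A. F is listed earlier → F.
C and E now also ready, so the ready set is {C, A, E}; C is listed earlier → C.
H now also ready, so the ready set is {H, A, E}; H is listed earlier → H.
Now A and E have their prerequisites met. A is listed earlier, so A next.
G, I and E are all available; G is listed earlier → G.
Ready: I and E. I is listed earlier → I.
That leaves E as the only ready step → E.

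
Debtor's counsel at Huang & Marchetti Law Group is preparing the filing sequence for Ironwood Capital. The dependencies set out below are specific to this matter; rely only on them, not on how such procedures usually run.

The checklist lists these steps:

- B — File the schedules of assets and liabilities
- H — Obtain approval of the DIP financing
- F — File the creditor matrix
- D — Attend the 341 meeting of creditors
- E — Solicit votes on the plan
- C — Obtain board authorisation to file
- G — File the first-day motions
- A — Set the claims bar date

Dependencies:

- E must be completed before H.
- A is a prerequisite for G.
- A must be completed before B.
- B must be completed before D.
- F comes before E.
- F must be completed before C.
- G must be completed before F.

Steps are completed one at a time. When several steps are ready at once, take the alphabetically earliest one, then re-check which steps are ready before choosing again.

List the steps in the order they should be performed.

A → B → D → G → F → C → E → H

A is the only step with nothing outstanding, so it goes first.
B and G are both available; B has the earlier label → B.
D now also ready, so the ready set is {D, G}; D has the earlier label → D.
G needed A, now all done → G.
That leaves F as the only ready step → F.
C and E are both available; C has the earlier label → C.
Next only E has its prerequisites met → E.
H is the only step now ready → H.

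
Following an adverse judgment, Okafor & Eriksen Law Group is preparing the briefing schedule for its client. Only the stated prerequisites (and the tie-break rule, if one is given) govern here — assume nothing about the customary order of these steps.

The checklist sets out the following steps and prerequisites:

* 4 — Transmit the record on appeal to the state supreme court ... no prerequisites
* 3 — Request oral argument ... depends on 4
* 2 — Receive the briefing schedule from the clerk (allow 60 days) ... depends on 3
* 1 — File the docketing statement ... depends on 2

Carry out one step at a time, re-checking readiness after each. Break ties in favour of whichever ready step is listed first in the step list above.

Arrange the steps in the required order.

4 is the only step with nothing outstanding, so it goes first.
3 is the only step now ready → 3.
That leaves 2 as the only ready step → 2.
1 is the only step now ready → 1.

4, 3, 2, 1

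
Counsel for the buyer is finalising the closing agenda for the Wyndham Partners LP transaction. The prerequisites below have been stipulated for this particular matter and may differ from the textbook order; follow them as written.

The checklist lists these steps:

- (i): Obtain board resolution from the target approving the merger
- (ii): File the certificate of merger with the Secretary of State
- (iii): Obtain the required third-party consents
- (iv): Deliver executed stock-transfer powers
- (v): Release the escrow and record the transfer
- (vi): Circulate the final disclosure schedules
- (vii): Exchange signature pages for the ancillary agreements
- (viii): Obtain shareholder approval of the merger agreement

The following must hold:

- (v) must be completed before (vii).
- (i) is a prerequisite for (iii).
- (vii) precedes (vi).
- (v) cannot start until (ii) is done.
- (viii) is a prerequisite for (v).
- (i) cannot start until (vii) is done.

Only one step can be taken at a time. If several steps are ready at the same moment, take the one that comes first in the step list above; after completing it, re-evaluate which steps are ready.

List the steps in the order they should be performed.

(ii) (iv) (viii) (v) (vii) (i) (iii) (vi)

(ii), (iv) and (viii) have no prerequisites; (ii) is listed earlier, so (ii) is first.
Now (iv) and (viii) have their prerequisites met. (iv) is listed earlier, so (iv) next.
Next only (viii) has its prerequisites met → (viii).
(v) needed (ii) and (viii), now all done → (v).
(vii) needed (v), now all done → (vii).
Ready: (i) and (vi). (i) is listed earlier → (i).
Now (iii) and (vi) have their prerequisites met. (iii) is listed earlier, so (iii) next.
(vi) needed (vii), now all done → (vi).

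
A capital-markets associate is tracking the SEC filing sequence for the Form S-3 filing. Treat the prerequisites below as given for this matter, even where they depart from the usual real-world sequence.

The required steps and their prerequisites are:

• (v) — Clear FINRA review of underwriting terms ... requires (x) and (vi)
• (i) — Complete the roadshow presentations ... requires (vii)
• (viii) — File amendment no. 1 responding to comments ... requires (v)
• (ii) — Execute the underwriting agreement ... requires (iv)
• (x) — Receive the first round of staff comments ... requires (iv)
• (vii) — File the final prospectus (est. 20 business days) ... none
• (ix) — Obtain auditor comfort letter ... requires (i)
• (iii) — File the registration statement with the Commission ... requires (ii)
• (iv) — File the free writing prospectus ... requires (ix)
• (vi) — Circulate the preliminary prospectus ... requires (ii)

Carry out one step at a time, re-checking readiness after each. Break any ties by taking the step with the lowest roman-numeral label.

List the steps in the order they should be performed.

(vii) is the only step with nothing outstanding, so it goes first.
(i) needed (vii), now all done → (i).
(ix) is the only step now ready → (ix).
(iv) is the only step now ready → (iv).
Now (ii) and (x) have their prerequisites met. (ii) has the earlier label, so (ii) next.
Ready: (iii), (vi) and (x). (iii) has the earlier label → (iii).
(vi) and (x) are both available; (vi) has the earlier label → (vi).
Next only (x) has its prerequisites met → (x).
(v) needed (vi) and (x), now all done → (v).
Next only (viii) has its prerequisites met → (viii).

(vii) (i) (ix) (iv) (ii) (iii) (vi) (x) (v) (viii)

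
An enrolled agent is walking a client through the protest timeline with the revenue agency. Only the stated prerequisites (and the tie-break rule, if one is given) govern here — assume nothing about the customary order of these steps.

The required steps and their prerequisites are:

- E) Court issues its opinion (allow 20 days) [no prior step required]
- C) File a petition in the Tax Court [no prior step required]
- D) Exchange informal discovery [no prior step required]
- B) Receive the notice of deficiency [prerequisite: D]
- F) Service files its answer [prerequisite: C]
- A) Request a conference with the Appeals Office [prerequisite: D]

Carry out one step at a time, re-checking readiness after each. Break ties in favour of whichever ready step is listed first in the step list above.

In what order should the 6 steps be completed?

Nothing is required for E, C and D. E is listed earlier → E first.
C and D are both available; C is listed earlier → C.
Ready: D and F. D is listed earlier → D.
B and A now also ready, so the ready set is {B, F, A}; B is listed earlier → B.
Ready: F and A. F is listed earlier → F.
A is the only step now ready → A.

E, C, D, B, F, A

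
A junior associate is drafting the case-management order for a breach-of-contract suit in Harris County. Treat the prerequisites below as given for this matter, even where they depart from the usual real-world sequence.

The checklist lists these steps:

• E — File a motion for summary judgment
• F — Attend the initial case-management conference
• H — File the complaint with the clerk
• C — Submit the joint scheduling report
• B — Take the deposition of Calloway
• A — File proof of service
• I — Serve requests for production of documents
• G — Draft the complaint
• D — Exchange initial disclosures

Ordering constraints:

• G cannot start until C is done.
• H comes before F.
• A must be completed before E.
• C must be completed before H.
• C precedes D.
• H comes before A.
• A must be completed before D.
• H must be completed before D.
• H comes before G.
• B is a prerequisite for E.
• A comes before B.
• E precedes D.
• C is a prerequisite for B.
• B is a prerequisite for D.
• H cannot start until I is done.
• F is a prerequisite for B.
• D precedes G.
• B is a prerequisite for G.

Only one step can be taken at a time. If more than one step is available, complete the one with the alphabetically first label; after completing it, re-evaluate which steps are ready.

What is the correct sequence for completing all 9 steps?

C I H A F B E D G

Nothing is required for C and I. C has the earlier label → C first.
Next only I has its prerequisites met → I.
Next only H has its prerequisites met → H.
Ready: A and F. A has the earlier label → A.
F is the only step now ready → F.
B needed A, C and F, now all done → B.
Next only E has its prerequisites met → E.
Next only D has its prerequisites met → D.
G needed B, C, D and H, now all done → G.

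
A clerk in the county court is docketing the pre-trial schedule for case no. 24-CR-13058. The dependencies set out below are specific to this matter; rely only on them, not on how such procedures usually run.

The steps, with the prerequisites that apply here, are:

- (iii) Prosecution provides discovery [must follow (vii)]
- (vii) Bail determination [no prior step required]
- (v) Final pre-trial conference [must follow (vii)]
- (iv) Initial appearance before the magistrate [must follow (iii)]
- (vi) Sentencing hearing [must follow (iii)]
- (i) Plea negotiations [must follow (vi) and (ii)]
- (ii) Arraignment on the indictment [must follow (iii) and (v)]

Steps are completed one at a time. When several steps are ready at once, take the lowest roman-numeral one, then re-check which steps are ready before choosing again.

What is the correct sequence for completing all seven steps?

(vii) has no prerequisites → (vii) first.
(iii) and (v) are both available; (iii) has the earlier label → (iii).
Ready: (iv), (v) and (vi). (iv) has the earlier label → (iv).
(v) and (vi) are both available; (v) has the earlier label → (v).
(ii) now also ready, so the ready set is {(ii), (vi)}; (ii) has the earlier label → (ii).
(vi) is the only step now ready → (vi).
Next only (i) has its prerequisites met → (i).

(vii), (iii), (iv), (v), (ii), (vi), (i)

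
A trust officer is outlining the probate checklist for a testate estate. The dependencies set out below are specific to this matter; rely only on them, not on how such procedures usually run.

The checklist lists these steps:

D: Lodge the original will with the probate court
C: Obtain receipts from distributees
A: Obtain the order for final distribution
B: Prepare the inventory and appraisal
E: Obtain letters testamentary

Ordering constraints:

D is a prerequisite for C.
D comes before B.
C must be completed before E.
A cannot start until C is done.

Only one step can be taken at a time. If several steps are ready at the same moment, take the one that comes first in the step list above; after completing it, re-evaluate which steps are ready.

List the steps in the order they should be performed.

D, C, A, B, E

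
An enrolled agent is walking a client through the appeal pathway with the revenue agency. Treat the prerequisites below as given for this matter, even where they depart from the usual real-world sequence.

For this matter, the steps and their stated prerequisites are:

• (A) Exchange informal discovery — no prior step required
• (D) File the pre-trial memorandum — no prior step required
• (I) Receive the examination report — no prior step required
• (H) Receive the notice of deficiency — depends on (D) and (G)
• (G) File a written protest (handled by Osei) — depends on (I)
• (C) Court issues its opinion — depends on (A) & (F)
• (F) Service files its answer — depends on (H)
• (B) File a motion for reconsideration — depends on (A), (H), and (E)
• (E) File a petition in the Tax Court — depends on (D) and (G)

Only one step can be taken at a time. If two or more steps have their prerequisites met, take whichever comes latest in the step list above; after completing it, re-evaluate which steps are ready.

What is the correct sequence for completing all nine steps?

(I), (D) and (A) have no prerequisites; (I) is listed later, so (I) is first.
Now (G), (D) and (A) have their prerequisites met. (G) is listed later, so (G) next.
Ready: (D) and (A). (D) is listed later → (D).
(E), (H) and (A) are all available; (E) is listed later → (E).
Now (H) and (A) have their prerequisites met. (H) is listed later, so (H) next.
(F) now also ready, so the ready set is {(F), (A)}; (F) is listed later → (F).
That leaves (A) as the only ready step → (A).
Now (B) and (C) have their prerequisites met. (B) is listed later, so (B) next.
(C) needed (F) and (A), now all done → (C).

(I) (G) (D) (E) (H) (F) (A) (B) (C)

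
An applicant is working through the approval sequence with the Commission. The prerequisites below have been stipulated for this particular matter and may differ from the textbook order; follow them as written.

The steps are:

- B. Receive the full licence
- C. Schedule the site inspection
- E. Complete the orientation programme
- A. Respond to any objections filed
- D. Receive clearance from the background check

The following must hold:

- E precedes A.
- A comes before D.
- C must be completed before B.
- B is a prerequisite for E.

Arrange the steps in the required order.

C B E A D

Only C has no prerequisites, so it is first.
B is the only step now ready → B.
Next only E has its prerequisites met → E.
A needed E, now all done → A.
D is the only step now ready → D.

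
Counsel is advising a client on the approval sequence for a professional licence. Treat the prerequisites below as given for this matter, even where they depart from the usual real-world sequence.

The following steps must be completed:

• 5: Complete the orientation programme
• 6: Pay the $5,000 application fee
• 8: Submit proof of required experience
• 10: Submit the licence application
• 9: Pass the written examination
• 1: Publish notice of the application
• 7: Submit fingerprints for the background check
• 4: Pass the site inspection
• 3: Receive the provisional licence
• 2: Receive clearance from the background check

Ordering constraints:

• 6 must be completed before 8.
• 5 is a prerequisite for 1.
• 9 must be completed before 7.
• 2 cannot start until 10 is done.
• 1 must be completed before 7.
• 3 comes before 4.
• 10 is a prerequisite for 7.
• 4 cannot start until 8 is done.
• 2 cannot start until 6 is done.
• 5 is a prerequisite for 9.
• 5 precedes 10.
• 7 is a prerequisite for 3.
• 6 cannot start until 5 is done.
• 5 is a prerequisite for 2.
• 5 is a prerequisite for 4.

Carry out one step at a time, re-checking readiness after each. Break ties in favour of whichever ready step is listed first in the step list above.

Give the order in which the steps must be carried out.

5 → 6 → 8 → 10 → 9 → 1 → 7 → 3 → 4 → 2

5 has no prerequisites → 5 first.
Ready: 6, 10, 9 and 1. 6 is listed earlier → 6.
8 now also ready, so the ready set is {8, 10, 9, 1}; 8 is listed earlier → 8.
Ready: 10, 9 and 1. 10 is listed earlier → 10.
9, 1 and 2 are all available; 9 is listed earlier → 9.
Ready: 1 and 2. 1 is listed earlier → 1.
7 now also ready, so the ready set is {7, 2}; 7 is listed earlier → 7.
3 now also ready, so the ready set is {3, 2}; 3 is listed earlier → 3.
4 and 2 are both available; 4 is listed earlier → 4.
2 needed 5, 6 and 10, now all done → 2.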